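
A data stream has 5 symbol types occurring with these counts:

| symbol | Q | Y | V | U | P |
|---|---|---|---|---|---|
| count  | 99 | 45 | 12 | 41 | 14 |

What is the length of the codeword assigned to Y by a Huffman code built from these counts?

Build the tree from the bottom:
merge V(12) and P(14): 26
merge 26 and U(41): 67
merge Y(45) and 67: 112
merge Q(99) and 112: 211
Y sits 2 levels below the root, so its codeword is 2 bits.

2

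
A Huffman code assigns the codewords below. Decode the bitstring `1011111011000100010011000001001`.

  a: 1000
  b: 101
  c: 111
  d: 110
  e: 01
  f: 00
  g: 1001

Read left to right; each codeword is recognised as soon as it completes (prefix code):
  101→b | 111→c | 101→b | 1000→a | 1000→a | 1001→g | 1000→a | 00→f | 1001→g
Decoded message: bcbaagafg

bcbaagafg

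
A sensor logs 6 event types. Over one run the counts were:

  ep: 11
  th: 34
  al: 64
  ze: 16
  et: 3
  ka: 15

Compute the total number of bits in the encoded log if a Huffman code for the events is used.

Merge the two smallest weights repeatedly:
merge et(3) and ep(11): 14
merge 14 and ka(15): 29
merge ze(16) and 29: 45
merge th(34) and 45: 79
merge al(64) and 79: 143
The encoded length is the sum of every internal node's weight: 14 + 29 + 45 + 79 + 143 = 310 bits.

310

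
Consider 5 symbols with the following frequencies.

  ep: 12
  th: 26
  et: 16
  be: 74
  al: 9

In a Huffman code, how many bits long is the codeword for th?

Huffman merges, smallest pair first:
merge al(9) and ep(12): 21
merge et(16) and 21: 37
merge th(26) and 37: 63
merge 63 and be(74): 137
th sits 2 levels below the root, so its codeword is 2 bits.

2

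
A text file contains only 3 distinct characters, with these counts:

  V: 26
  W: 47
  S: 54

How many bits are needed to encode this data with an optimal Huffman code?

Merge the two smallest weights repeatedly:
V(26) + W(47) → 73
S(54) + 73 → 127
Each symbol's bit-cost is frequency × depth; summing gives 200 bits (equivalently 73 + 127).

200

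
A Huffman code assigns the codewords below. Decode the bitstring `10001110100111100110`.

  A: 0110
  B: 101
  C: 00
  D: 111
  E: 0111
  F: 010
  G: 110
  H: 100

HEFEHG

Read left to right; each codeword is recognised as soon as it completes (prefix code):
  100→H | 0111→E | 010→F | 0111→E | 100→H | 110→G
Decoded message: HEFEHG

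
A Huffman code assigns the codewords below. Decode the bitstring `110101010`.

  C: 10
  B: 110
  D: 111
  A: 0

Read left to right; each codeword is recognised as soon as it completes (prefix code):
  110→B | 10→C | 10→C | 10→C
Decoded message: BCCC

BCCC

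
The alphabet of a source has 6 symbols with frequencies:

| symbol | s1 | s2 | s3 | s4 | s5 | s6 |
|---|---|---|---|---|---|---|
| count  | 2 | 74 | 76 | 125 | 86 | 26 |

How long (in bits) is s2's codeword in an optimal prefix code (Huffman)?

3

Repeatedly merge the two smallest:
s1(2) + s6(26) → 28
28 + s2(74) → 102
s3(76) + s5(86) → 162
102 + s4(125) → 227
162 + 227 → 389
s2's leaf is at depth 3, giving a 3-bit codeword.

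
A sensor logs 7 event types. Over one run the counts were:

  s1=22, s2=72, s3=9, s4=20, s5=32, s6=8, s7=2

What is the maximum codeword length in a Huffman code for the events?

Merge the two lowest-weight nodes at each step:
merge s7(2) and s6(8): 10
merge s3(9) and 10: 19
merge 19 and s4(20): 39
merge s1(22) and s5(32): 54
merge 39 and 54: 93
merge s2(72) and 93: 165
Maximum depth reached is 5.

5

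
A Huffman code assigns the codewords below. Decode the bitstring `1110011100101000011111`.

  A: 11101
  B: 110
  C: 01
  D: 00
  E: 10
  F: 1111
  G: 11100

GGEEDCF

Read left to right; each codeword is recognised as soon as it completes (prefix code):
  11100→G | 11100→G | 10→E | 10→E | 00→D | 01→C | 1111→F
Decoded message: GGEEDCF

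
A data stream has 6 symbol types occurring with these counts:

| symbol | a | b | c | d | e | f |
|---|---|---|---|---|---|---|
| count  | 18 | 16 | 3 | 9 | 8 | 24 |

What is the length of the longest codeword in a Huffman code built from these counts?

4

Merge the two lowest-weight nodes at each step:
c(3) + e(8) → 11
d(9) + 11 → 20
b(16) + a(18) → 34
20 + f(24) → 44
34 + 44 → 78
Maximum depth reached is 4.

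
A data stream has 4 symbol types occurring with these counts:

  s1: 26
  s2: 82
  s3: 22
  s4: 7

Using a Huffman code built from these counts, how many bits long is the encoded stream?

221

Build the Huffman tree bottom-up:
s4(7) + s3(22) → 29
s1(26) + 29 → 55
55 + s2(82) → 137
Total encoded bits = sum of merged weights = 29 + 55 + 137 = 221.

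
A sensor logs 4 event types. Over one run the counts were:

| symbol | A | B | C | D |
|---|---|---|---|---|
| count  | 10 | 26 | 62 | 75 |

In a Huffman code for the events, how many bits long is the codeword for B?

3

Huffman merges, smallest pair first:
combine A(10), B(26) → 36
combine 36, C(62) → 98
combine D(75), 98 → 173
B's leaf is at depth 3, giving a 3-bit codeword.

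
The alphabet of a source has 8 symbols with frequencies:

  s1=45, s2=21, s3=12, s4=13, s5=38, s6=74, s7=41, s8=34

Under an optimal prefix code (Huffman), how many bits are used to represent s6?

Repeatedly merge the two smallest:
merge s3(12) and s4(13): 25
merge s2(21) and 25: 46
merge s8(34) and s5(38): 72
merge s7(41) and s1(45): 86
merge 46 and 72: 118
merge s6(74) and 86: 160
merge 118 and 160: 278
s6 sits 2 levels below the root, so its codeword is 2 bits.

2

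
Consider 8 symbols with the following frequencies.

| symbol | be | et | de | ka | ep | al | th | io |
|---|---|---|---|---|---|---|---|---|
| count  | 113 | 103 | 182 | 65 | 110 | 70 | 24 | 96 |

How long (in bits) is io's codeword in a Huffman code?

Build the tree from the bottom:
th(24) + ka(65) → 89
al(70) + 89 → 159
io(96) + et(103) → 199
ep(110) + be(113) → 223
159 + de(182) → 341
199 + 223 → 422
341 + 422 → 763
io sits 3 levels below the root, so its codeword is 3 bits.

3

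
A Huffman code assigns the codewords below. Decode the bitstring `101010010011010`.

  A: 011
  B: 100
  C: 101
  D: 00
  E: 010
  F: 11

CEEAE

Read left to right; each codeword is recognised as soon as it completes (prefix code):
  101→C | 010→E | 010→E | 011→A | 010→E
Decoded message: CEEAE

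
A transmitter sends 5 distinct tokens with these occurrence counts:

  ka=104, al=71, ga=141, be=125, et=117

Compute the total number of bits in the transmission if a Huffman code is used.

Greedily combine the two least-frequent nodes:
combine al(71), ka(104) → 175
combine et(117), be(125) → 242
combine ga(141), 175 → 316
combine 242, 316 → 558
Each symbol's bit-cost is frequency × depth; summing gives 1291 bits (equivalently 175 + 242 + 316 + 558).

1291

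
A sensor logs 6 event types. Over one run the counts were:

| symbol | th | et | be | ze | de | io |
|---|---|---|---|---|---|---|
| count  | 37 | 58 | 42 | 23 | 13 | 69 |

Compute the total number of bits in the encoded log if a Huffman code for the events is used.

Build the Huffman tree bottom-up:
de(13) + ze(23) → 36
36 + th(37) → 73
be(42) + et(58) → 100
io(69) + 73 → 142
100 + 142 → 242
Total encoded bits = sum of merged weights = 36 + 73 + 100 + 142 + 242 = 593.

593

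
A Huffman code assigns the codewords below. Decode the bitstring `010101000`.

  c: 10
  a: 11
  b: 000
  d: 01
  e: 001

dddb

Read left to right; each codeword is recognised as soon as it completes (prefix code):
  01→d | 01→d | 01→d | 000→b
Decoded message: dddb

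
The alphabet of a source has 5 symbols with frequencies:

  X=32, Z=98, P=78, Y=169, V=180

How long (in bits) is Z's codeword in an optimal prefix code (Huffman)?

2

Huffman merges, smallest pair first:
merge X(32) and P(78): 110
merge Z(98) and 110: 208
merge Y(169) and V(180): 349
merge 208 and 349: 557
Z's leaf is at depth 2, giving a 2-bit codeword.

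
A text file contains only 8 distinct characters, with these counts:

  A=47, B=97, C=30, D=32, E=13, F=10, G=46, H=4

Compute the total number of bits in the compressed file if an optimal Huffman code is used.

734

Merge the two smallest weights repeatedly:
combine H(4), F(10) → 14
combine E(13), 14 → 27
combine 27, C(30) → 57
combine D(32), G(46) → 78
combine A(47), 57 → 104
combine 78, B(97) → 175
combine 104, 175 → 279
The encoded length is the sum of every internal node's weight: 14 + 27 + 57 + 78 + 104 + 175 + 279 = 734 bits.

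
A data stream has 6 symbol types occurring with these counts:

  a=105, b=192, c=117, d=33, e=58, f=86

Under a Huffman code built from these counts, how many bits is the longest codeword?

4

Merge the two lowest-weight nodes at each step:
d(33) + e(58) → 91
f(86) + 91 → 177
a(105) + c(117) → 222
177 + b(192) → 369
222 + 369 → 591
Maximum depth reached is 4.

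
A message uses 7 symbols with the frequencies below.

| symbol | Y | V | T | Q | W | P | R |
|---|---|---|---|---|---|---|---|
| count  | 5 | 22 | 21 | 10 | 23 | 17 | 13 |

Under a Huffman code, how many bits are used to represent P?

Huffman merges, smallest pair first:
combine Y(5), Q(10) → 15
combine R(13), 15 → 28
combine P(17), T(21) → 38
combine V(22), W(23) → 45
combine 28, 38 → 66
combine 45, 66 → 111
P sits 3 levels below the root, so its codeword is 3 bits.

3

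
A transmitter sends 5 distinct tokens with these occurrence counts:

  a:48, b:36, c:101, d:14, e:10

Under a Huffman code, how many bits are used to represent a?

Build the tree from the bottom:
merge e(10) and d(14): 24
merge 24 and b(36): 60
merge a(48) and 60: 108
merge c(101) and 108: 209
The subtree containing a is merged 2 times, so code length = 2.

2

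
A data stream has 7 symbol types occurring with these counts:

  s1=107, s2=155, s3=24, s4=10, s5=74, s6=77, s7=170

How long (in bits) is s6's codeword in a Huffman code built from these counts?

3

Repeatedly merge the two smallest:
s4(10) + s3(24) → 34
34 + s5(74) → 108
s6(77) + s1(107) → 184
108 + s2(155) → 263
s7(170) + 184 → 354
263 + 354 → 617
s6's leaf is at depth 3, giving a 3-bit codeword.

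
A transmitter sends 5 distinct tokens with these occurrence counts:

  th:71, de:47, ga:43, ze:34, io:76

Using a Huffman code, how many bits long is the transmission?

619

Merge the two smallest weights repeatedly:
combine ze(34), ga(43) → 77
combine de(47), th(71) → 118
combine io(76), 77 → 153
combine 118, 153 → 271
Each symbol's bit-cost is frequency × depth; summing gives 619 bits (equivalently 77 + 118 + 153 + 271).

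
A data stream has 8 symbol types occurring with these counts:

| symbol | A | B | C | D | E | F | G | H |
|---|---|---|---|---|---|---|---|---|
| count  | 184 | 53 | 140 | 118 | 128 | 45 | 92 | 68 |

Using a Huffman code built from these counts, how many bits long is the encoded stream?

Greedily combine the two least-frequent nodes:
F(45) + B(53) → 98
H(68) + G(92) → 160
98 + D(118) → 216
E(128) + C(140) → 268
160 + A(184) → 344
216 + 268 → 484
344 + 484 → 828
Total encoded bits = sum of merged weights = 98 + 160 + 216 + 268 + 344 + 484 + 828 = 2398.

2398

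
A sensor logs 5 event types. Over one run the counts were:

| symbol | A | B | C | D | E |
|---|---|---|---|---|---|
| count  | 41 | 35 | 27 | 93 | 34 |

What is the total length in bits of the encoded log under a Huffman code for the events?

504

Greedily combine the two least-frequent nodes:
merge C(27) and E(34): 61
merge B(35) and A(41): 76
merge 61 and 76: 137
merge D(93) and 137: 230
Total encoded bits = sum of merged weights = 61 + 76 + 137 + 230 = 504.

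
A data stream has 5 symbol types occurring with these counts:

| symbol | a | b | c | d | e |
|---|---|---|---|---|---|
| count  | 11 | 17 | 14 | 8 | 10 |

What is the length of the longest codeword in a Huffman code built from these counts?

Merge the two lowest-weight nodes at each step:
d(8) + e(10) → 18
a(11) + c(14) → 25
b(17) + 18 → 35
25 + 35 → 60
Maximum depth reached is 3.

3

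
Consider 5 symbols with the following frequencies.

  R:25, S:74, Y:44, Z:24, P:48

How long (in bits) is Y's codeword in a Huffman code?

Huffman merges, smallest pair first:
Z(24) + R(25) → 49
Y(44) + P(48) → 92
49 + S(74) → 123
92 + 123 → 215
The subtree containing Y is merged 2 times, so code length = 2.

2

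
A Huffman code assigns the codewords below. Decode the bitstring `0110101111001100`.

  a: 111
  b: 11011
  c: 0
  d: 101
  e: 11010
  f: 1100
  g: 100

Read left to right; each codeword is recognised as soon as it completes (prefix code):
  0→c | 11010→e | 111→a | 100→g | 1100→f
Decoded message: ceagf

ceagf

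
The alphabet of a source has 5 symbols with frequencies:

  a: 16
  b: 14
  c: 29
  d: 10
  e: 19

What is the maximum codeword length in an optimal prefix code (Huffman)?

3

Merge the two lowest-weight nodes at each step:
d(10) + b(14) → 24
a(16) + e(19) → 35
24 + c(29) → 53
35 + 53 → 88
Maximum depth reached is 3.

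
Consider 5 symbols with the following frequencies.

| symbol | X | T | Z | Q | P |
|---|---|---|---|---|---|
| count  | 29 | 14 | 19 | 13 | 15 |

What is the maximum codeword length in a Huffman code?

Merge the two lowest-weight nodes at each step:
Q(13) + T(14) → 27
P(15) + Z(19) → 34
27 + X(29) → 56
34 + 56 → 90
The rarest symbols sit at the bottom; the longest codeword is 3 bits.

3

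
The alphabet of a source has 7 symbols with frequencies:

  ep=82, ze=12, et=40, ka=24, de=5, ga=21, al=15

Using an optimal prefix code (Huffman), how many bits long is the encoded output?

482

Build the Huffman tree bottom-up:
combine de(5), ze(12) → 17
combine al(15), 17 → 32
combine ga(21), ka(24) → 45
combine 32, et(40) → 72
combine 45, 72 → 117
combine ep(82), 117 → 199
Total encoded bits = sum of merged weights = 17 + 32 + 45 + 72 + 117 + 199 = 482.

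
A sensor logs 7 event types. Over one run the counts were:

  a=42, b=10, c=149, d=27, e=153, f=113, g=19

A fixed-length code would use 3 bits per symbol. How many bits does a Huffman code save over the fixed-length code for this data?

Fixed-length: 3 bits × 513 symbols = 1539 bits.
Huffman merges:
combine b(10), g(19) → 29
combine d(27), 29 → 56
combine a(42), 56 → 98
combine 98, f(113) → 211
combine c(149), e(153) → 302
combine 211, 302 → 513
Huffman total = 29 + 56 + 98 + 211 + 302 + 513 = 1209 bits.
Saving = 1539 − 1209 = 330 bits.

330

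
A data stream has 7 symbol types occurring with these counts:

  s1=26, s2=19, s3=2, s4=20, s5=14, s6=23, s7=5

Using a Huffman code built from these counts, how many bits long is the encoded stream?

285

Build the Huffman tree bottom-up:
s3(2) + s7(5) → 7
7 + s5(14) → 21
s2(19) + s4(20) → 39
21 + s6(23) → 44
s1(26) + 39 → 65
44 + 65 → 109
Each symbol's bit-cost is frequency × depth; summing gives 285 bits (equivalently 7 + 21 + 39 + 44 + 65 + 109).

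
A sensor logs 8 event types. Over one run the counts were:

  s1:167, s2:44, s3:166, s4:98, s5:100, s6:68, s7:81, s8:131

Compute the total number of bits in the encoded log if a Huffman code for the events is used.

2510

Merge the two smallest weights repeatedly:
s2(44) + s6(68) → 112
s7(81) + s4(98) → 179
s5(100) + 112 → 212
s8(131) + s3(166) → 297
s1(167) + 179 → 346
212 + 297 → 509
346 + 509 → 855
Each symbol's bit-cost is frequency × depth; summing gives 2510 bits (equivalently 112 + 179 + 212 + 297 + 346 + 509 + 855).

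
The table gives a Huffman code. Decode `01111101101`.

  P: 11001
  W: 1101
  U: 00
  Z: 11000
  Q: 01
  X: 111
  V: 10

QXVW

Read left to right; each codeword is recognised as soon as it completes (prefix code):
  01→Q | 111→X | 10→V | 1101→W
Decoded message: QXVW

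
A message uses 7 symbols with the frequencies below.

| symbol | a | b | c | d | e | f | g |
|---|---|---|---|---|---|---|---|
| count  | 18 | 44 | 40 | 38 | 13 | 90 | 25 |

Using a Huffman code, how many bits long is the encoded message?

Merge the two smallest weights repeatedly:
merge e(13) and a(18): 31
merge g(25) and 31: 56
merge d(38) and c(40): 78
merge b(44) and 56: 100
merge 78 and f(90): 168
merge 100 and 168: 268
Each symbol's bit-cost is frequency × depth; summing gives 701 bits (equivalently 31 + 56 + 78 + 100 + 168 + 268).

701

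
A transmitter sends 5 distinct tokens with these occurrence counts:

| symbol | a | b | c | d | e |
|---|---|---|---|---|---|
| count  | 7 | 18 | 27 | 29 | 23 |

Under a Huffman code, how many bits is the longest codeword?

Merge the two lowest-weight nodes at each step:
a(7) + b(18) → 25
e(23) + 25 → 48
c(27) + d(29) → 56
48 + 56 → 104
Maximum depth reached is 3.

3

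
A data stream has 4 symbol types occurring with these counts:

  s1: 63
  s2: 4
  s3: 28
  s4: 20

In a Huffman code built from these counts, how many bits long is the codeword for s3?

Huffman merges, smallest pair first:
combine s2(4), s4(20) → 24
combine 24, s3(28) → 52
combine 52, s1(63) → 115
The subtree containing s3 is merged 2 times, so code length = 2.

2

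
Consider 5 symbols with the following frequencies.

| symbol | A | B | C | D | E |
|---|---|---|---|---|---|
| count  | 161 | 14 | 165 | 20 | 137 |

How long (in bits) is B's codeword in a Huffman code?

3

Build the tree from the bottom:
B(14) + D(20) → 34
34 + E(137) → 171
A(161) + C(165) → 326
171 + 326 → 497
The subtree containing B is merged 3 times, so code length = 3.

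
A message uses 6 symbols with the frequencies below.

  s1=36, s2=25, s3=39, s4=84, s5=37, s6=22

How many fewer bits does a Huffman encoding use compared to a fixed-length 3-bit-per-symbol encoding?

Fixed-length: 3 bits × 243 symbols = 729 bits.
Huffman merges:
combine s6(22), s2(25) → 47
combine s1(36), s5(37) → 73
combine s3(39), 47 → 86
combine 73, s4(84) → 157
combine 86, 157 → 243
Huffman total = 47 + 73 + 86 + 157 + 243 = 606 bits.
Saving = 729 − 606 = 123 bits.

123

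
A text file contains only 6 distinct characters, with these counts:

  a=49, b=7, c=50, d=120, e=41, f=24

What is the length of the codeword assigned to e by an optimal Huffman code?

3

Huffman merges, smallest pair first:
combine b(7), f(24) → 31
combine 31, e(41) → 72
combine a(49), c(50) → 99
combine 72, 99 → 171
combine d(120), 171 → 291
The subtree containing e is merged 3 times, so code length = 3.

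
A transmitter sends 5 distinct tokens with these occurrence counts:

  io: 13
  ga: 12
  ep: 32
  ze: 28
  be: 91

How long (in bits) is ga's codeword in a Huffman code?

Huffman merges, smallest pair first:
merge ga(12) and io(13): 25
merge 25 and ze(28): 53
merge ep(32) and 53: 85
merge 85 and be(91): 176
ga sits 4 levels below the root, so its codeword is 4 bits.

4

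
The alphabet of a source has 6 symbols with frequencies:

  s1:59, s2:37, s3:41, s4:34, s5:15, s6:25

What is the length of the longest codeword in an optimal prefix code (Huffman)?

Merge the two lowest-weight nodes at each step:
s5(15) + s6(25) → 40
s4(34) + s2(37) → 71
40 + s3(41) → 81
s1(59) + 71 → 130
81 + 130 → 211
The first pair merged (s5, s6) ends up deepest, at depth 3.

3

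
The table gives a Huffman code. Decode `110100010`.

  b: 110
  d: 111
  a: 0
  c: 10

Read left to right; each codeword is recognised as soon as it completes (prefix code):
  110→b | 10→c | 0→a | 0→a | 10→c
Decoded message: bcaac

bcaac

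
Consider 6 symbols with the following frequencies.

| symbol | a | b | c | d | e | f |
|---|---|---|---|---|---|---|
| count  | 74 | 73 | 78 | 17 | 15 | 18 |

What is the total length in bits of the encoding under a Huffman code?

Merge the two smallest weights repeatedly:
e(15) + d(17) → 32
f(18) + 32 → 50
50 + b(73) → 123
a(74) + c(78) → 152
123 + 152 → 275
Each symbol's bit-cost is frequency × depth; summing gives 632 bits (equivalently 32 + 50 + 123 + 152 + 275).

632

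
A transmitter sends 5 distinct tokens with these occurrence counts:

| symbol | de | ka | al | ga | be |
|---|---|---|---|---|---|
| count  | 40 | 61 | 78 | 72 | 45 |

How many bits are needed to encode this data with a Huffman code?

677

Build the Huffman tree bottom-up:
combine de(40), be(45) → 85
combine ka(61), ga(72) → 133
combine al(78), 85 → 163
combine 133, 163 → 296
Each symbol's bit-cost is frequency × depth; summing gives 677 bits (equivalently 85 + 133 + 163 + 296).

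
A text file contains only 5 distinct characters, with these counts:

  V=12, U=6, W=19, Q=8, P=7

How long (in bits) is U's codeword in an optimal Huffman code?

Repeatedly merge the two smallest:
merge U(6) and P(7): 13
merge Q(8) and V(12): 20
merge 13 and W(19): 32
merge 20 and 32: 52
The subtree containing U is merged 3 times, so code length = 3.

3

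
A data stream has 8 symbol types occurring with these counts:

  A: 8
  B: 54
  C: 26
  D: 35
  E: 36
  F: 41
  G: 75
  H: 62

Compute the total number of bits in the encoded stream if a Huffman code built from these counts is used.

Build the Huffman tree bottom-up:
merge A(8) and C(26): 34
merge 34 and D(35): 69
merge E(36) and F(41): 77
merge B(54) and H(62): 116
merge 69 and G(75): 144
merge 77 and 116: 193
merge 144 and 193: 337
Total encoded bits = sum of merged weights = 34 + 69 + 77 + 116 + 144 + 193 + 337 = 970.

970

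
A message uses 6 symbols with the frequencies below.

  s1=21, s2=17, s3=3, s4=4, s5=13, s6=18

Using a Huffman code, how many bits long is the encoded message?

Merge the two smallest weights repeatedly:
merge s3(3) and s4(4): 7
merge 7 and s5(13): 20
merge s2(17) and s6(18): 35
merge 20 and s1(21): 41
merge 35 and 41: 76
Each symbol's bit-cost is frequency × depth; summing gives 179 bits (equivalently 7 + 20 + 35 + 41 + 76).

179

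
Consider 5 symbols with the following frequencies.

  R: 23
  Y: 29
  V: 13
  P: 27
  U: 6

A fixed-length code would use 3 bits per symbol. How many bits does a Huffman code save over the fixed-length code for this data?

Fixed-length: 3 bits × 98 symbols = 294 bits.
Huffman merges:
merge U(6) and V(13): 19
merge 19 and R(23): 42
merge P(27) and Y(29): 56
merge 42 and 56: 98
Huffman total = 19 + 42 + 56 + 98 = 215 bits.
Saving = 294 − 215 = 79 bits.

79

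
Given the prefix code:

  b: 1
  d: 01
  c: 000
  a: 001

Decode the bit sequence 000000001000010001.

ccacdcb

Read left to right; each codeword is recognised as soon as it completes (prefix code):
  000→c | 000→c | 001→a | 000→c | 01→d | 000→c | 1→b
Decoded message: ccacdcb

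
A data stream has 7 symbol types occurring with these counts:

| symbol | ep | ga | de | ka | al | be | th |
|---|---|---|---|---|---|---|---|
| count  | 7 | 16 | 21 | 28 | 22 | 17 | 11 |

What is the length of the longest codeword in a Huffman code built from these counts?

4

Merge the two lowest-weight nodes at each step:
combine ep(7), th(11) → 18
combine ga(16), be(17) → 33
combine 18, de(21) → 39
combine al(22), ka(28) → 50
combine 33, 39 → 72
combine 50, 72 → 122
The first pair merged (ep, th) ends up deepest, at depth 4.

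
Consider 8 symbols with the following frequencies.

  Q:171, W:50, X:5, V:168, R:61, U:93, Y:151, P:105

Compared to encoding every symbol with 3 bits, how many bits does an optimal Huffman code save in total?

168

Fixed-length: 3 bits × 804 symbols = 2412 bits.
Huffman merges:
X(5) + W(50) → 55
55 + R(61) → 116
U(93) + P(105) → 198
116 + Y(151) → 267
V(168) + Q(171) → 339
198 + 267 → 465
339 + 465 → 804
Huffman total = 55 + 116 + 198 + 267 + 339 + 465 + 804 = 2244 bits.
Saving = 2412 − 2244 = 168 bits.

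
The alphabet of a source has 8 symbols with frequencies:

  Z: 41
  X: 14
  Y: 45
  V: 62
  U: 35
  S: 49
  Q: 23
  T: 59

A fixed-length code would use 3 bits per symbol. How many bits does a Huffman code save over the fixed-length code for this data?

25

Fixed-length: 3 bits × 328 symbols = 984 bits.
Huffman merges:
combine X(14), Q(23) → 37
combine U(35), 37 → 72
combine Z(41), Y(45) → 86
combine S(49), T(59) → 108
combine V(62), 72 → 134
combine 86, 108 → 194
combine 134, 194 → 328
Huffman total = 37 + 72 + 86 + 108 + 134 + 194 + 328 = 959 bits.
Saving = 984 − 959 = 25 bits.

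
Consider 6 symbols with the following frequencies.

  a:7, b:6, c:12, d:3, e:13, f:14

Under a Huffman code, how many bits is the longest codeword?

4

Merge the two lowest-weight nodes at each step:
combine d(3), b(6) → 9
combine a(7), 9 → 16
combine c(12), e(13) → 25
combine f(14), 16 → 30
combine 25, 30 → 55
The first pair merged (d, b) ends up deepest, at depth 4.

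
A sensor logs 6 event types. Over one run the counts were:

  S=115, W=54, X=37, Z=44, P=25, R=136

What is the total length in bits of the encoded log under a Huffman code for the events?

982

Merge the two smallest weights repeatedly:
merge P(25) and X(37): 62
merge Z(44) and W(54): 98
merge 62 and 98: 160
merge S(115) and R(136): 251
merge 160 and 251: 411
Total encoded bits = sum of merged weights = 62 + 98 + 160 + 251 + 411 = 982.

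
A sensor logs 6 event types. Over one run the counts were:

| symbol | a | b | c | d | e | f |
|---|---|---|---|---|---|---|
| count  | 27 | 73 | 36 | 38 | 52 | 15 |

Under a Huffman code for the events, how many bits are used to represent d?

3

Huffman merges, smallest pair first:
combine f(15), a(27) → 42
combine c(36), d(38) → 74
combine 42, e(52) → 94
combine b(73), 74 → 147
combine 94, 147 → 241
The subtree containing d is merged 3 times, so code length = 3.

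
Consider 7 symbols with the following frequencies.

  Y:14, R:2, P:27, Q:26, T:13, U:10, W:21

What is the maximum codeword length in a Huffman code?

4

Merge the two lowest-weight nodes at each step:
combine R(2), U(10) → 12
combine 12, T(13) → 25
combine Y(14), W(21) → 35
combine 25, Q(26) → 51
combine P(27), 35 → 62
combine 51, 62 → 113
Maximum depth reached is 4.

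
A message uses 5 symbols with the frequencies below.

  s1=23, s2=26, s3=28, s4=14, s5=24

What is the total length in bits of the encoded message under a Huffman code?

Merge the two smallest weights repeatedly:
s4(14) + s1(23) → 37
s5(24) + s2(26) → 50
s3(28) + 37 → 65
50 + 65 → 115
Total encoded bits = sum of merged weights = 37 + 50 + 65 + 115 = 267.

267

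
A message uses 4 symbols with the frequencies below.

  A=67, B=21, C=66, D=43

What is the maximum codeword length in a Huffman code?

Merge the two lowest-weight nodes at each step:
merge B(21) and D(43): 64
merge 64 and C(66): 130
merge A(67) and 130: 197
Maximum depth reached is 3.

3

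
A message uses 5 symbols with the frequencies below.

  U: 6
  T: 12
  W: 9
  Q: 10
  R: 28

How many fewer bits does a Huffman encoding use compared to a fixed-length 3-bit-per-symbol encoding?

Fixed-length: 3 bits × 65 symbols = 195 bits.
Huffman merges:
merge U(6) and W(9): 15
merge Q(10) and T(12): 22
merge 15 and 22: 37
merge R(28) and 37: 65
Huffman total = 15 + 22 + 37 + 65 = 139 bits.
Saving = 195 − 139 = 56 bits.

56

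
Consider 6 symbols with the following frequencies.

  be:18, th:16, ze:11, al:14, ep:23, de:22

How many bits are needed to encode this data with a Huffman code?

Merge the two smallest weights repeatedly:
combine ze(11), al(14) → 25
combine th(16), be(18) → 34
combine de(22), ep(23) → 45
combine 25, 34 → 59
combine 45, 59 → 104
Each symbol's bit-cost is frequency × depth; summing gives 267 bits (equivalently 25 + 34 + 45 + 59 + 104).

267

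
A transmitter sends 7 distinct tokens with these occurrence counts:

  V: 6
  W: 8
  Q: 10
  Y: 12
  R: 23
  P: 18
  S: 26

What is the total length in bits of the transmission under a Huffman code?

Merge the two smallest weights repeatedly:
V(6) + W(8) → 14
Q(10) + Y(12) → 22
14 + P(18) → 32
22 + R(23) → 45
S(26) + 32 → 58
45 + 58 → 103
The encoded length is the sum of every internal node's weight: 14 + 22 + 32 + 45 + 58 + 103 = 274 bits.

274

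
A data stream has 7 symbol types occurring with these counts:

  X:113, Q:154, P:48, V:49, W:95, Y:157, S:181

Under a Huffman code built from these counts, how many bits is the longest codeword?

4

Merge the two lowest-weight nodes at each step:
combine P(48), V(49) → 97
combine W(95), 97 → 192
combine X(113), Q(154) → 267
combine Y(157), S(181) → 338
combine 192, 267 → 459
combine 338, 459 → 797
Maximum depth reached is 4.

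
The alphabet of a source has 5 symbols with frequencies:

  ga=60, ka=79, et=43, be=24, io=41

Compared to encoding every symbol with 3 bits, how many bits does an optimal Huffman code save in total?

182

Fixed-length: 3 bits × 247 symbols = 741 bits.
Huffman merges:
be(24) + io(41) → 65
et(43) + ga(60) → 103
65 + ka(79) → 144
103 + 144 → 247
Huffman total = 65 + 103 + 144 + 247 = 559 bits.
Saving = 741 − 559 = 182 bits.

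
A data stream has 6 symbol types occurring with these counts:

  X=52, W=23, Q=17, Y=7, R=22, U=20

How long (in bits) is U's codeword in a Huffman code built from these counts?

Repeatedly merge the two smallest:
merge Y(7) and Q(17): 24
merge U(20) and R(22): 42
merge W(23) and 24: 47
merge 42 and 47: 89
merge X(52) and 89: 141
U sits 3 levels below the root, so its codeword is 3 bits.

3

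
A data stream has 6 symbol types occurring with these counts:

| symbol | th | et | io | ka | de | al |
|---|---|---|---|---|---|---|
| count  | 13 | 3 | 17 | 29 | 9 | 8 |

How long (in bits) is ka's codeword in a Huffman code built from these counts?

2

Huffman merges, smallest pair first:
et(3) + al(8) → 11
de(9) + 11 → 20
th(13) + io(17) → 30
20 + ka(29) → 49
30 + 49 → 79
The subtree containing ka is merged 2 times, so code length = 2.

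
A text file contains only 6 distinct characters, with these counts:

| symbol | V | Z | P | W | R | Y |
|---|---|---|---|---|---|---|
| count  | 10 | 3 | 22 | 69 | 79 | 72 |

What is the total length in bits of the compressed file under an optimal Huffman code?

Build the Huffman tree bottom-up:
combine Z(3), V(10) → 13
combine 13, P(22) → 35
combine 35, W(69) → 104
combine Y(72), R(79) → 151
combine 104, 151 → 255
The encoded length is the sum of every internal node's weight: 13 + 35 + 104 + 151 + 255 = 558 bits.

558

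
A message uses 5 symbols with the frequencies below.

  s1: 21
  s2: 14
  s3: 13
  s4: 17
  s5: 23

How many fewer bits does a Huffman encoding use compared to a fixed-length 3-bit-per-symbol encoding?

61

Fixed-length: 3 bits × 88 symbols = 264 bits.
Huffman merges:
s3(13) + s2(14) → 27
s4(17) + s1(21) → 38
s5(23) + 27 → 50
38 + 50 → 88
Huffman total = 27 + 38 + 50 + 88 = 203 bits.
Saving = 264 − 203 = 61 bits.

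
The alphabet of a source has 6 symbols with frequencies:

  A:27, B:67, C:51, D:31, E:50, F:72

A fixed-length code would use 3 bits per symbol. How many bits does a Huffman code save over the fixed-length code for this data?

Fixed-length: 3 bits × 298 symbols = 894 bits.
Huffman merges:
merge A(27) and D(31): 58
merge E(50) and C(51): 101
merge 58 and B(67): 125
merge F(72) and 101: 173
merge 125 and 173: 298
Huffman total = 58 + 101 + 125 + 173 + 298 = 755 bits.
Saving = 894 − 755 = 139 bits.

139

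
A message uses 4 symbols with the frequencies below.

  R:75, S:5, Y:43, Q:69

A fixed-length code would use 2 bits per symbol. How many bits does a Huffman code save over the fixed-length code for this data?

27

Fixed-length: 2 bits × 192 symbols = 384 bits.
Huffman merges:
S(5) + Y(43) → 48
48 + Q(69) → 117
R(75) + 117 → 192
Huffman total = 48 + 117 + 192 = 357 bits.
Saving = 384 − 357 = 27 bits.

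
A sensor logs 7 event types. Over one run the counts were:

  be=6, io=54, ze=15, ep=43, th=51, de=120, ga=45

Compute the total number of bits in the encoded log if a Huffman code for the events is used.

847

Build the Huffman tree bottom-up:
combine be(6), ze(15) → 21
combine 21, ep(43) → 64
combine ga(45), th(51) → 96
combine io(54), 64 → 118
combine 96, 118 → 214
combine de(120), 214 → 334
Total encoded bits = sum of merged weights = 21 + 64 + 96 + 118 + 214 + 334 = 847.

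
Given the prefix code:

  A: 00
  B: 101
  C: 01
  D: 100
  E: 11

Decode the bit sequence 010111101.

Read left to right; each codeword is recognised as soon as it completes (prefix code):
  01→C | 01→C | 11→E | 101→B
Decoded message: CCEB

CCEB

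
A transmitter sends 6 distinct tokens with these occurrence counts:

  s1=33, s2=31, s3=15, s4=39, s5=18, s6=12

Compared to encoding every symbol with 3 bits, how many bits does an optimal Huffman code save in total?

76

Fixed-length: 3 bits × 148 symbols = 444 bits.
Huffman merges:
combine s6(12), s3(15) → 27
combine s5(18), 27 → 45
combine s2(31), s1(33) → 64
combine s4(39), 45 → 84
combine 64, 84 → 148
Huffman total = 27 + 45 + 64 + 84 + 148 = 368 bits.
Saving = 444 − 368 = 76 bits.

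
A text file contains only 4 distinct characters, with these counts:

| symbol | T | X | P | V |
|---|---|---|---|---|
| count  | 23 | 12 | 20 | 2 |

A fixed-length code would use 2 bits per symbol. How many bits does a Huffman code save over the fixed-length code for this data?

Fixed-length: 2 bits × 57 symbols = 114 bits.
Huffman merges:
merge V(2) and X(12): 14
merge 14 and P(20): 34
merge T(23) and 34: 57
Huffman total = 14 + 34 + 57 = 105 bits.
Saving = 114 − 105 = 9 bits.

9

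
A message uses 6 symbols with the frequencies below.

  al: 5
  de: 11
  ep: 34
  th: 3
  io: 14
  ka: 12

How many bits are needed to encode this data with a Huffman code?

177

Greedily combine the two least-frequent nodes:
combine th(3), al(5) → 8
combine 8, de(11) → 19
combine ka(12), io(14) → 26
combine 19, 26 → 45
combine ep(34), 45 → 79
Total encoded bits = sum of merged weights = 8 + 19 + 26 + 45 + 79 = 177.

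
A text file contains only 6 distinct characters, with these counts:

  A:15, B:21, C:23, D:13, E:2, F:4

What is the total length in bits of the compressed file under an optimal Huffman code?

181

Greedily combine the two least-frequent nodes:
merge E(2) and F(4): 6
merge 6 and D(13): 19
merge A(15) and 19: 34
merge B(21) and C(23): 44
merge 34 and 44: 78
Each symbol's bit-cost is frequency × depth; summing gives 181 bits (equivalently 6 + 19 + 34 + 44 + 78).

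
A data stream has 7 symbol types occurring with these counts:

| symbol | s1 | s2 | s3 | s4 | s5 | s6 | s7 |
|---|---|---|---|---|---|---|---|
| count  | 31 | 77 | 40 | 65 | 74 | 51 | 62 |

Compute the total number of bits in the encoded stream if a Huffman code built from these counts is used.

Merge the two smallest weights repeatedly:
s1(31) + s3(40) → 71
s6(51) + s7(62) → 113
s4(65) + 71 → 136
s5(74) + s2(77) → 151
113 + 136 → 249
151 + 249 → 400
Total encoded bits = sum of merged weights = 71 + 113 + 136 + 151 + 249 + 400 = 1120.

1120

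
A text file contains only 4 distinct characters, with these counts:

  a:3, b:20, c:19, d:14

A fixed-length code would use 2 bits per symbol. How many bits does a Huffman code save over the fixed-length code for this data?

Fixed-length: 2 bits × 56 symbols = 112 bits.
Huffman merges:
a(3) + d(14) → 17
17 + c(19) → 36
b(20) + 36 → 56
Huffman total = 17 + 36 + 56 = 109 bits.
Saving = 112 − 109 = 3 bits.

3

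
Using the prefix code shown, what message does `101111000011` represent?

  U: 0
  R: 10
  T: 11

Read left to right; each codeword is recognised as soon as it completes (prefix code):
  10→R | 11→T | 11→T | 0→U | 0→U | 0→U | 0→U | 11→T
Decoded message: RTTUUUUT

RTTUUUUT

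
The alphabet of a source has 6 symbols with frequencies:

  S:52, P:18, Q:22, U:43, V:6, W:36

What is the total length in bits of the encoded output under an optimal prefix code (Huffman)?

Greedily combine the two least-frequent nodes:
merge V(6) and P(18): 24
merge Q(22) and 24: 46
merge W(36) and U(43): 79
merge 46 and S(52): 98
merge 79 and 98: 177
Each symbol's bit-cost is frequency × depth; summing gives 424 bits (equivalently 24 + 46 + 79 + 98 + 177).

424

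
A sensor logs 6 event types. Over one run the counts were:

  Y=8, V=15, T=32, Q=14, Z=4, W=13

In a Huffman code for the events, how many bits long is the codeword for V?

3

Huffman merges, smallest pair first:
Z(4) + Y(8) → 12
12 + W(13) → 25
Q(14) + V(15) → 29
25 + 29 → 54
T(32) + 54 → 86
The subtree containing V is merged 3 times, so code length = 3.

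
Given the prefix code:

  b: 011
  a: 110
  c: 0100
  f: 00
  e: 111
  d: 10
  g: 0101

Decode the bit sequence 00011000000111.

Read left to right; each codeword is recognised as soon as it completes (prefix code):
  00→f | 011→b | 00→f | 00→f | 00→f | 111→e
Decoded message: fbfffe

fbfffe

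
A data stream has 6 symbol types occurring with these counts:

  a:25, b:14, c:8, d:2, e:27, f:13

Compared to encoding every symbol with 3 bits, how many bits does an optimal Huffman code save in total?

56

Fixed-length: 3 bits × 89 symbols = 267 bits.
Huffman merges:
combine d(2), c(8) → 10
combine 10, f(13) → 23
combine b(14), 23 → 37
combine a(25), e(27) → 52
combine 37, 52 → 89
Huffman total = 10 + 23 + 37 + 52 + 89 = 211 bits.
Saving = 267 − 211 = 56 bits.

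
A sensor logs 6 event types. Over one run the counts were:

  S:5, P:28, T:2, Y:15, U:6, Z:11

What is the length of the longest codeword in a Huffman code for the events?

Merge the two lowest-weight nodes at each step:
combine T(2), S(5) → 7
combine U(6), 7 → 13
combine Z(11), 13 → 24
combine Y(15), 24 → 39
combine P(28), 39 → 67
The rarest symbols sit at the bottom; the longest codeword is 5 bits.

5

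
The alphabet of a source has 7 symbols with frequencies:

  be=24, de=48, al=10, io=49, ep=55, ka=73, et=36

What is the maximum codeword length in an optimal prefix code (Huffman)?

Merge the two lowest-weight nodes at each step:
combine al(10), be(24) → 34
combine 34, et(36) → 70
combine de(48), io(49) → 97
combine ep(55), 70 → 125
combine ka(73), 97 → 170
combine 125, 170 → 295
The first pair merged (al, be) ends up deepest, at depth 4.

4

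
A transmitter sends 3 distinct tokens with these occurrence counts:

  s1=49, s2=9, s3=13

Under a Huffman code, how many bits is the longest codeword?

Merge the two lowest-weight nodes at each step:
combine s2(9), s3(13) → 22
combine 22, s1(49) → 71
The first pair merged (s2, s3) ends up deepest, at depth 2.

2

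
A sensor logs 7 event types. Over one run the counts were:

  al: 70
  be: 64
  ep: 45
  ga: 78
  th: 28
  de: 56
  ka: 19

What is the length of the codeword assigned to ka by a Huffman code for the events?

Build the tree from the bottom:
merge ka(19) and th(28): 47
merge ep(45) and 47: 92
merge de(56) and be(64): 120
merge al(70) and ga(78): 148
merge 92 and 120: 212
merge 148 and 212: 360
ka sits 4 levels below the root, so its codeword is 4 bits.

4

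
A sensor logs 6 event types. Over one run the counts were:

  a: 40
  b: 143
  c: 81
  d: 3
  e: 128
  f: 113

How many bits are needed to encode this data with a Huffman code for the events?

Greedily combine the two least-frequent nodes:
d(3) + a(40) → 43
43 + c(81) → 124
f(113) + 124 → 237
e(128) + b(143) → 271
237 + 271 → 508
Total encoded bits = sum of merged weights = 43 + 124 + 237 + 271 + 508 = 1183.

1183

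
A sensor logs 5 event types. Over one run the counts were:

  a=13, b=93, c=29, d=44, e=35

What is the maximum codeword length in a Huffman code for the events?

Merge the two lowest-weight nodes at each step:
a(13) + c(29) → 42
e(35) + 42 → 77
d(44) + 77 → 121
b(93) + 121 → 214
Maximum depth reached is 4.

4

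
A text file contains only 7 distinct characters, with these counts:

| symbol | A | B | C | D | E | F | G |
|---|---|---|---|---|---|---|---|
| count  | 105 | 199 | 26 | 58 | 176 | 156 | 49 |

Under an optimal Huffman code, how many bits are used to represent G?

5

Build the tree from the bottom:
C(26) + G(49) → 75
D(58) + 75 → 133
A(105) + 133 → 238
F(156) + E(176) → 332
B(199) + 238 → 437
332 + 437 → 769
G sits 5 levels below the root, so its codeword is 5 bits.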